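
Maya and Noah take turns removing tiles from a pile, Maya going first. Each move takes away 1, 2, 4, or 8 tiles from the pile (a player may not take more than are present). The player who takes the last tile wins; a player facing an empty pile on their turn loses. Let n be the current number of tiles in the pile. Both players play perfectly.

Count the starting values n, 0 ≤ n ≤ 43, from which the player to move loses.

Compute win/loss labels from the base case upward. A position with no move is L. Any other position is W if it can reach an L in one move, else L.
n=0: no move → L
n=1: can move to 0, which is L ⇒ W
n=2: can move to 0, which is L ⇒ W
n=3: moves to 2(W), 1(W); every one is W ⇒ L
n=4: can move to 3, which is L ⇒ W
n=5: can move to 3, which is L ⇒ W
n=6: moves to 5(W), 4(W), 2(W); every one is W ⇒ L
n=7: can move to 6, which is L ⇒ W
n=8: can move to 6, which is L ⇒ W
n=9: moves to 8(W), 7(W), 5(W), 1(W); every one is W ⇒ L
n=10: can move to 9, which is L ⇒ W
n=11: can move to 9, which is L ⇒ W
n=12: moves to 11(W), 10(W), 8(W), 4(W); every one is W ⇒ L
n=13: can move to 12, which is L ⇒ W
n=14: can move to 12, which is L ⇒ W
n=15: moves to 14(W), 13(W), 11(W), 7(W); every one is W ⇒ L
n=16: can move to 15, which is L ⇒ W
n=17: can move to 15, which is L ⇒ W
n=18: moves to 17(W), 16(W), 14(W), 10(W); every one is W ⇒ L
n=19: can move to 18, which is L ⇒ W
n=20: can move to 18, which is L ⇒ W
n=21: moves to 20(W), 19(W), 17(W), 13(W); every one is W ⇒ L
n=22: can move to 21, which is L ⇒ W
n=23: can move to 21, which is L ⇒ W
n=24: moves to 23(W), 22(W), 20(W), 16(W); every one is W ⇒ L
n=25: can move to 24, which is L ⇒ W
n=26: can move to 24, which is L ⇒ W
n=27: moves to 26(W), 25(W), 23(W), 19(W); every one is W ⇒ L
n=28: can move to 27, which is L ⇒ W
n=29: can move to 27, which is L ⇒ W
n=30: moves to 29(W), 28(W), 26(W), 22(W); every one is W ⇒ L
n=31: can move to 30, which is L ⇒ W
n=32: can move to 30, which is L ⇒ W
n=33: moves to 32(W), 31(W), 29(W), 25(W); every one is W ⇒ L
n=34: can move to 33, which is L ⇒ W
n=35: can move to 33, which is L ⇒ W
n=36: moves to 35(W), 34(W), 32(W), 28(W); every one is W ⇒ L
n=37: can move to 36, which is L ⇒ W
n=38: can move to 36, which is L ⇒ W
n=39: moves to 38(W), 37(W), 35(W), 31(W); every one is W ⇒ L
n=40: can move to 39, which is L ⇒ W
n=41: can move to 39, which is L ⇒ W
n=42: moves to 41(W), 40(W), 38(W), 34(W); every one is W ⇒ L
n=43: can move to 42, which is L ⇒ W
L entries with 0 ≤ n ≤ 43: n = 0, 3, 6, 9, 12, 15, 18, 21, 24, 27, 30, 33, 36, 39, 42; that makes 15.

15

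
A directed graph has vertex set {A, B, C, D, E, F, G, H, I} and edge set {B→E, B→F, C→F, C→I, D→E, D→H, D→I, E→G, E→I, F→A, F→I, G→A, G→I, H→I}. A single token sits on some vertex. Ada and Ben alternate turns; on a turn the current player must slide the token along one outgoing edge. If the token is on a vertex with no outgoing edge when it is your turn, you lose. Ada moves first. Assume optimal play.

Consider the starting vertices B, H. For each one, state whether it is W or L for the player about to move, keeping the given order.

B: L, H: W

Positions with no move are L. A position that does have a move is losing for the player to move precisely when every available move leads to a winning position for the opponent. Fill in the labels:
Every edge goes from a vertex to one that appears earlier in the order A, I, G, F, C, E, H, B, D, so processing vertices in that order labels each vertex after all of its successors.
A: no outgoing edge → L
I: no outgoing edge → L
G: →I(L), so W
F: →I(L), so W
C: →I(L), so W
E: →I(L), so W
H: →I(L), so W
B: →E(W), F(W) — all W, so L
D: →I(L), so W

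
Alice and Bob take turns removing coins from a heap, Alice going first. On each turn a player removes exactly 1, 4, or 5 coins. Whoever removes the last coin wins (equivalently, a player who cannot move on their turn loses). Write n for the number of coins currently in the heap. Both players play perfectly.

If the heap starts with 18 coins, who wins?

Build the W/L table. Terminal = L. A non-terminal position is W if it has a move to some L; otherwise it is L.
n=0: no move → L
n=1: →0(L), so W
n=2: →1(W) only, which is W, so L
n=3: →2(L), so W
n=4: →0(L), so W
n=5: →0(L), so W
n=6: →2(L), so W
n=7: →2(L), so W
n=8: →7(W), 4(W), 3(W) — all W, so L
n=9: →8(L), so W
n=10: →9(W), 6(W), 5(W) — all W, so L
n=11: →10(L), so W
n=12: →8(L), so W
n=13: →8(L), so W
n=14: →10(L), so W
n=15: →10(L), so W
n=16: →15(W), 12(W), 11(W) — all W, so L
n=17: →16(L), so W
n=18: →17(W), 14(W), 13(W) — all W, so L
The starting position 18 is L: whatever Alice does, the opponent receives a W position.

Bob wins.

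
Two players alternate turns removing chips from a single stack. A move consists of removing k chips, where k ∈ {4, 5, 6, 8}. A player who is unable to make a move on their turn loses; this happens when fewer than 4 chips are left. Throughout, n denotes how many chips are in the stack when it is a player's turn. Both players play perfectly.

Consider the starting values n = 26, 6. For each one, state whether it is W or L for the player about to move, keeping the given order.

26: L, 6: W

Use the standard recursion: the mover loses at a terminal position; elsewhere, the mover wins exactly when some move hands the opponent an L position.
n=0: no move → L
n=1: no move → L
n=2: no move → L
n=3: no move → L
n=4: →0(L), so W
n=5: →1(L), so W
n=6: →2(L), so W
n=7: →3(L), so W
n=8: →3(L), so W
n=9: →3(L), so W
n=10: →2(L), so W
n=11: →3(L), so W
n=12: →8(W), 7(W), 6(W), 4(W) — all W, so L
n=13: →9(W), 8(W), 7(W), 5(W) — all W, so L
n=14: →10(W), 9(W), 8(W), 6(W) — all W, so L
n=15: →11(W), 10(W), 9(W), 7(W) — all W, so L
n=16: →12(L), so W
n=17: →13(L), so W
n=18: →14(L), so W
n=19: →15(L), so W
n=20: →15(L), so W
n=21: →15(L), so W
n=22: →14(L), so W
n=23: →15(L), so W
n=24: →20(W), 19(W), 18(W), 16(W) — all W, so L
n=25: →21(W), 20(W), 19(W), 17(W) — all W, so L
n=26: →22(W), 21(W), 20(W), 18(W) — all W, so L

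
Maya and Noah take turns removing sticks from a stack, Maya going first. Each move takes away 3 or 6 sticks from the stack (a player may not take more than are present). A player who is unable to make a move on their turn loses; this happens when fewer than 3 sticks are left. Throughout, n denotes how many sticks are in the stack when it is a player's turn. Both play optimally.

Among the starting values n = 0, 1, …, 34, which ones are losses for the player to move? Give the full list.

Use the standard recursion: the mover loses at a terminal position; elsewhere, the mover wins exactly when some move hands the opponent an L position.
n=0: no move → L
n=1: no move → L
n=2: no move → L
n=3: →0(L), so W
n=4: →1(L), so W
n=5: →2(L), so W
n=6: →0(L), so W
n=7: →1(L), so W
n=8: →2(L), so W
n=9: →6(W), 3(W) — all W, so L
n=10: →7(W), 4(W) — all W, so L
n=11: →8(W), 5(W) — all W, so L
n=12: →9(L), so W
n=13: →10(L), so W
n=14: →11(L), so W
n=15: →9(L), so W
n=16: →10(L), so W
n=17: →11(L), so W
n=18: →15(W), 12(W) — all W, so L
n=19: →16(W), 13(W) — all W, so L
n=20: →17(W), 14(W) — all W, so L
n=21: →18(L), so W
n=22: →19(L), so W
n=23: →20(L), so W
n=24: →18(L), so W
n=25: →19(L), so W
n=26: →20(L), so W
n=27: →24(W), 21(W) — all W, so L
n=28: →25(W), 22(W) — all W, so L
n=29: →26(W), 23(W) — all W, so L
n=30: →27(L), so W
n=31: →28(L), so W
n=32: →29(L), so W
n=33: →27(L), so W
n=34: →28(L), so W
The losing starting values of n are exactly the entries labelled L in this table (12 of them).

0, 1, 2, 9, 10, 11, 18, 19, 20, 27, 28, 29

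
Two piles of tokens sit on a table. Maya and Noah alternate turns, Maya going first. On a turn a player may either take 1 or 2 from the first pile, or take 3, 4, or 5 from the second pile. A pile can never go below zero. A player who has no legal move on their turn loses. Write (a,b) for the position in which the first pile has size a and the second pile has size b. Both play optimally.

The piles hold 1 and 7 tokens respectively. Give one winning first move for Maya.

Work bottom-up. With no move the player to move loses. Otherwise the position is W if at least one move leads to an L position for the opponent, and L if every move leads to a W.
No move ever increases a pile, so every position that can arise here has a ≤ 1 and b ≤ 7; it is enough to label the cells with 0 ≤ a ≤ 1 and 0 ≤ b ≤ 7.
Every move lowers a or b (never raises either), so fill the grid row by row in increasing a, and left to right within a row: each cell's successors are then already labelled.
      b=0  b=1  b=2  b=3  b=4  b=5  b=6  b=7
a=0:    L    L    L    W    W    W    W    W
a=1:    W    W    W    L    L    L    W    W
Cells with no legal move (terminal, hence L): (0,0), (0,1), (0,2).
The remaining L cells, each justified by listing all of its moves:
(1,3): moves to (0,3)(W), (1,0)(W); every one is W ⇒ L
(1,4): moves to (0,4)(W), (1,1)(W), (1,0)(W); every one is W ⇒ L
(1,5): moves to (0,5)(W), (1,2)(W), (1,1)(W), (1,0)(W); every one is W ⇒ L
Every other cell has at least one move into one of the L cells above, so it is W.
From (1,7), the L positions reachable in one move are: (1,4), (1,3). Any move reaching one of these is winning.

Move to (1,4).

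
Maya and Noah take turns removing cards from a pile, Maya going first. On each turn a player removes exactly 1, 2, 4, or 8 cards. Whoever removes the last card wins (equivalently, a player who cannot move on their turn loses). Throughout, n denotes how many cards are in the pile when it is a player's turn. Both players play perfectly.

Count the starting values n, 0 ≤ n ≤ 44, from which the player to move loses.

15

Work bottom-up. With no move the player to move loses. Otherwise the position is W if at least one move leads to an L position for the opponent, and L if every move leads to a W.
n=0: no move → L
n=1: can move to 0, which is L ⇒ W
n=2: can move to 0, which is L ⇒ W
n=3: moves to 2(W), 1(W); every one is W ⇒ L
n=4: can move to 3, which is L ⇒ W
n=5: can move to 3, which is L ⇒ W
n=6: moves to 5(W), 4(W), 2(W); every one is W ⇒ L
n=7: can move to 6, which is L ⇒ W
n=8: can move to 6, which is L ⇒ W
n=9: moves to 8(W), 7(W), 5(W), 1(W); every one is W ⇒ L
n=10: can move to 9, which is L ⇒ W
n=11: can move to 9, which is L ⇒ W
n=12: moves to 11(W), 10(W), 8(W), 4(W); every one is W ⇒ L
n=13: can move to 12, which is L ⇒ W
n=14: can move to 12, which is L ⇒ W
n=15: moves to 14(W), 13(W), 11(W), 7(W); every one is W ⇒ L
n=16: can move to 15, which is L ⇒ W
n=17: can move to 15, which is L ⇒ W
n=18: moves to 17(W), 16(W), 14(W), 10(W); every one is W ⇒ L
n=19: can move to 18, which is L ⇒ W
n=20: can move to 18, which is L ⇒ W
n=21: moves to 20(W), 19(W), 17(W), 13(W); every one is W ⇒ L
n=22: can move to 21, which is L ⇒ W
n=23: can move to 21, which is L ⇒ W
n=24: moves to 23(W), 22(W), 20(W), 16(W); every one is W ⇒ L
n=25: can move to 24, which is L ⇒ W
n=26: can move to 24, which is L ⇒ W
n=27: moves to 26(W), 25(W), 23(W), 19(W); every one is W ⇒ L
n=28: can move to 27, which is L ⇒ W
n=29: can move to 27, which is L ⇒ W
n=30: moves to 29(W), 28(W), 26(W), 22(W); every one is W ⇒ L
n=31: can move to 30, which is L ⇒ W
n=32: can move to 30, which is L ⇒ W
n=33: moves to 32(W), 31(W), 29(W), 25(W); every one is W ⇒ L
n=34: can move to 33, which is L ⇒ W
n=35: can move to 33, which is L ⇒ W
n=36: moves to 35(W), 34(W), 32(W), 28(W); every one is W ⇒ L
n=37: can move to 36, which is L ⇒ W
n=38: can move to 36, which is L ⇒ W
n=39: moves to 38(W), 37(W), 35(W), 31(W); every one is W ⇒ L
n=40: can move to 39, which is L ⇒ W
n=41: can move to 39, which is L ⇒ W
n=42: moves to 41(W), 40(W), 38(W), 34(W); every one is W ⇒ L
n=43: can move to 42, which is L ⇒ W
n=44: can move to 42, which is L ⇒ W
L entries with 0 ≤ n ≤ 44: n = 0, 3, 6, 9, 12, 15, 18, 21, 24, 27, 30, 33, 36, 39, 42; that makes 15.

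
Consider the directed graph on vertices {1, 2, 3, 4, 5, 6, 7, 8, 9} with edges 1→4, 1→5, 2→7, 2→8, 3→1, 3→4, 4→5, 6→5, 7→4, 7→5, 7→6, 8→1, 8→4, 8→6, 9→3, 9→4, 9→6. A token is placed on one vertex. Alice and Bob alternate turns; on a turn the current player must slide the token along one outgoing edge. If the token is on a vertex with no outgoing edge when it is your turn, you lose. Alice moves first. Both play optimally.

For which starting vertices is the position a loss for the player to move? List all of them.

3, 5, 8

Work bottom-up. With no move the player to move loses. Otherwise the position is W if at least one move leads to an L position for the opponent, and L if every move leads to a W.
Every edge goes from a vertex to one that appears earlier in the order 5, 6, 4, 7, 1, 3, 9, 8, 2, so processing vertices in that order labels each vertex after all of its successors.
5: no outgoing edge → L
6: →5(L), so W
4: →5(L), so W
7: →5(L), so W
1: →5(L), so W
3: →1(W), 4(W) — all W, so L
9: →3(L), so W
8: →1(W), 4(W), 6(W) — all W, so L
2: →8(L), so W
Reading off the rows marked L gives the requested list; there are 3 such vertices.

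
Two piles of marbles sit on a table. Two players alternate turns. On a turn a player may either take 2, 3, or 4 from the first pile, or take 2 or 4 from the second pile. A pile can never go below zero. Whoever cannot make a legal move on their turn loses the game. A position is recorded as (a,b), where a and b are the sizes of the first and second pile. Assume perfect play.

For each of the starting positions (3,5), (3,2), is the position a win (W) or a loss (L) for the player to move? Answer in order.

(3,5): W, (3,2): L

Work bottom-up. With no move the player to move loses. Otherwise the position is W if at least one move leads to an L position for the opponent, and L if every move leads to a W.
No move ever increases a pile, so every position that can arise here has a ≤ 3 and b ≤ 5; it is enough to label the cells with 0 ≤ a ≤ 3 and 0 ≤ b ≤ 5.
Every move lowers a or b (never raises either), so fill the grid row by row in increasing a, and left to right within a row: each cell's successors are then already labelled.
      b=0  b=1  b=2  b=3  b=4  b=5
a=0:    L    L    W    W    W    W
a=1:    L    L    W    W    W    W
a=2:    W    W    L    L    W    W
a=3:    W    W    L    L    W    W
Cells with no legal move (terminal, hence L): (0,0), (0,1), (1,0), (1,1).
The remaining L cells, each justified by listing all of its moves:
(2,2): →(0,2)(W), (2,0)(W) — all W, so L
(2,3): →(0,3)(W), (2,1)(W) — all W, so L
(3,2): →(1,2)(W), (0,2)(W), (3,0)(W) — all W, so L
(3,3): →(1,3)(W), (0,3)(W), (3,1)(W) — all W, so L
Every other cell has at least one move into one of the L cells above, so it is W.
(3,5): the move to (3,3) reaches an L cell, so W
(3,2): one of the L cells justified above, so L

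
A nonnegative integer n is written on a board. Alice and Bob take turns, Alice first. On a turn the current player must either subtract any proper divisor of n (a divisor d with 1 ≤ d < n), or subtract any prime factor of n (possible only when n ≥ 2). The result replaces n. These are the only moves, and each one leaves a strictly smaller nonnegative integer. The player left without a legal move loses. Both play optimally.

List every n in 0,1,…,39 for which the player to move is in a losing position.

0, 1, 4, 9, 14, 20, 26, 32, 35, 38

Positions with no move are L. A position that does have a move is losing for the player to move precisely when every available move leads to a winning position for the opponent. Fill in the labels:
n=0: no move → L
n=1: no move → L
n=2: can move to 0, which is L ⇒ W
n=3: can move to 0, which is L ⇒ W
n=4: moves to 2(W), 3(W); every one is W ⇒ L
n=5: can move to 0, which is L ⇒ W
n=6: can move to 4, which is L ⇒ W
n=7: can move to 0, which is L ⇒ W
n=8: can move to 4, which is L ⇒ W
n=9: moves to 6(W), 8(W); every one is W ⇒ L
n=10: can move to 9, which is L ⇒ W
n=11: can move to 0, which is L ⇒ W
n=12: can move to 9, which is L ⇒ W
n=13: can move to 0, which is L ⇒ W
n=14: moves to 7(W), 12(W), 13(W); every one is W ⇒ L
n=15: can move to 14, which is L ⇒ W
n=16: can move to 14, which is L ⇒ W
n=17: can move to 0, which is L ⇒ W
n=18: can move to 9, which is L ⇒ W
n=19: can move to 0, which is L ⇒ W
n=20: moves to 10(W), 15(W), 16(W), 18(W), 19(W); every one is W ⇒ L
n=21: can move to 14, which is L ⇒ W
n=22: can move to 20, which is L ⇒ W
n=23: can move to 0, which is L ⇒ W
n=24: can move to 20, which is L ⇒ W
n=25: can move to 20, which is L ⇒ W
n=26: moves to 13(W), 24(W), 25(W); every one is W ⇒ L
n=27: can move to 26, which is L ⇒ W
n=28: can move to 14, which is L ⇒ W
n=29: can move to 0, which is L ⇒ W
n=30: can move to 20, which is L ⇒ W
n=31: can move to 0, which is L ⇒ W
n=32: moves to 16(W), 24(W), 28(W), 30(W), 31(W); every one is W ⇒ L
n=33: can move to 32, which is L ⇒ W
n=34: can move to 32, which is L ⇒ W
n=35: moves to 28(W), 30(W), 34(W); every one is W ⇒ L
n=36: can move to 32, which is L ⇒ W
n=37: can move to 0, which is L ⇒ W
n=38: moves to 19(W), 36(W), 37(W); every one is W ⇒ L
n=39: can move to 26, which is L ⇒ W
Reading off the rows marked L gives the requested list; there are 10 such values of n.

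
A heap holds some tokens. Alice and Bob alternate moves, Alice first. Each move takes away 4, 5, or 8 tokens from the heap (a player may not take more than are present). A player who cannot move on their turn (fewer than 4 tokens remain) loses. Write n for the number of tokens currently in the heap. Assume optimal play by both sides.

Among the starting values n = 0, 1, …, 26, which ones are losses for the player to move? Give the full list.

Positions with no move are L. A position that does have a move is losing for the player to move precisely when every available move leads to a winning position for the opponent. Fill in the labels:
n=0: no move → L
n=1: no move → L
n=2: no move → L
n=3: no move → L
n=4: →0(L), so W
n=5: →1(L), so W
n=6: →2(L), so W
n=7: →3(L), so W
n=8: →3(L), so W
n=9: →1(L), so W
n=10: →2(L), so W
n=11: →3(L), so W
n=12: →8(W), 7(W), 4(W) — all W, so L
n=13: →9(W), 8(W), 5(W) — all W, so L
n=14: →10(W), 9(W), 6(W) — all W, so L
n=15: →11(W), 10(W), 7(W) — all W, so L
n=16: →12(L), so W
n=17: →13(L), so W
n=18: →14(L), so W
n=19: →15(L), so W
n=20: →15(L), so W
n=21: →13(L), so W
n=22: →14(L), so W
n=23: →15(L), so W
n=24: →20(W), 19(W), 16(W) — all W, so L
n=25: →21(W), 20(W), 17(W) — all W, so L
n=26: →22(W), 21(W), 18(W) — all W, so L
Reading off the rows marked L gives the requested list; there are 11 such values of n.

0, 1, 2, 3, 12, 13, 14, 15, 24, 25, 26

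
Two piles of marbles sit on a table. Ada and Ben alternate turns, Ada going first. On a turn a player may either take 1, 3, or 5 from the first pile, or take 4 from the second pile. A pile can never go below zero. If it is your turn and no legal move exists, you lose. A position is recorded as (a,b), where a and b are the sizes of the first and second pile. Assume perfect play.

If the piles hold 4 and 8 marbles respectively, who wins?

Ben wins.

Classify positions by backward induction: terminal positions (no move available) are L. From any other position, the mover wins iff some move reaches an L.
No move ever increases a pile, so every position that can arise here has a ≤ 4 and b ≤ 8; it is enough to label the cells with 0 ≤ a ≤ 4 and 0 ≤ b ≤ 8.
Every move lowers a or b (never raises either), so fill the grid row by row in increasing a, and left to right within a row: each cell's successors are then already labelled.
      b=0  b=1  b=2  b=3  b=4  b=5  b=6  b=7  b=8
a=0:    L    L    L    L    W    W    W    W    L
a=1:    W    W    W    W    L    L    L    L    W
a=2:    L    L    L    L    W    W    W    W    L
a=3:    W    W    W    W    L    L    L    L    W
a=4:    L    L    L    L    W    W    W    W    L
Cells with no legal move (terminal, hence L): (0,0), (0,1), (0,2), (0,3).
The remaining L cells, each justified by listing all of its moves:
(0,8): L (sole option (0,4)(W) is W)
(1,4): L (options (0,4)(W), (1,0)(W) are all W)
(1,5): L (options (0,5)(W), (1,1)(W) are all W)
(1,6): L (options (0,6)(W), (1,2)(W) are all W)
(1,7): L (options (0,7)(W), (1,3)(W) are all W)
(2,0): L (sole option (1,0)(W) is W)
(2,1): L (sole option (1,1)(W) is W)
(2,2): L (sole option (1,2)(W) is W)
(2,3): L (sole option (1,3)(W) is W)
(2,8): L (options (1,8)(W), (2,4)(W) are all W)
(3,4): L (options (2,4)(W), (0,4)(W), (3,0)(W) are all W)
(3,5): L (options (2,5)(W), (0,5)(W), (3,1)(W) are all W)
(3,6): L (options (2,6)(W), (0,6)(W), (3,2)(W) are all W)
(3,7): L (options (2,7)(W), (0,7)(W), (3,3)(W) are all W)
(4,0): L (options (3,0)(W), (1,0)(W) are all W)
(4,1): L (options (3,1)(W), (1,1)(W) are all W)
(4,2): L (options (3,2)(W), (1,2)(W) are all W)
(4,3): L (options (3,3)(W), (1,3)(W) are all W)
(4,8): L (options (3,8)(W), (1,8)(W), (4,4)(W) are all W)
Every other cell has at least one move into one of the L cells above, so it is W.
Every move from (4,8) reaches a W position, so the mover loses.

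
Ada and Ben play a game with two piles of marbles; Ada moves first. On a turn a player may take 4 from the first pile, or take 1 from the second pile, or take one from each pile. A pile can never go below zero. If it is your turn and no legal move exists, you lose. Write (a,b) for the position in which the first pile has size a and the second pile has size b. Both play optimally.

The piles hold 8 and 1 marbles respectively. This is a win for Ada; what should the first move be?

Classify positions by backward induction: terminal positions (no move available) are L. From any other position, the mover wins iff some move reaches an L.
No move ever increases a pile, so every position that can arise here has a ≤ 8 and b ≤ 1; it is enough to label the cells with 0 ≤ a ≤ 8 and 0 ≤ b ≤ 1.
Every move lowers a or b (never raises either), so fill the grid row by row in increasing a, and left to right within a row: each cell's successors are then already labelled.
      b=0  b=1
a=0:    L    W
a=1:    L    W
a=2:    L    W
a=3:    L    W
a=4:    W    W
a=5:    W    L
a=6:    W    L
a=7:    W    L
a=8:    L    W
Cells with no legal move (terminal, hence L): (0,0), (1,0), (2,0), (3,0).
The remaining L cells, each justified by listing all of its moves:
(5,1): L (options (1,1)(W), (5,0)(W), (4,0)(W) are all W)
(6,1): L (options (2,1)(W), (6,0)(W), (5,0)(W) are all W)
(7,1): L (options (3,1)(W), (7,0)(W), (6,0)(W) are all W)
(8,0): L (sole option (4,0)(W) is W)
Every other cell has at least one move into one of the L cells above, so it is W.
From (8,1), the L positions reachable in one move are: (8,0).

Move to (8,0).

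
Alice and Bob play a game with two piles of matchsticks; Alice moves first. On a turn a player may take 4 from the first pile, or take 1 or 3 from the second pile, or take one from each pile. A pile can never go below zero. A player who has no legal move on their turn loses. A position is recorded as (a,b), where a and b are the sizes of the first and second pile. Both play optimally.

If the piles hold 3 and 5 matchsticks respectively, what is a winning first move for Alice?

Classify positions by backward induction: terminal positions (no move available) are L. From any other position, the mover wins iff some move reaches an L.
No move ever increases a pile, so every position that can arise here has a ≤ 3 and b ≤ 5; it is enough to label the cells with 0 ≤ a ≤ 3 and 0 ≤ b ≤ 5.
Every move lowers a or b (never raises either), so fill the grid row by row in increasing a, and left to right within a row: each cell's successors are then already labelled.
      b=0  b=1  b=2  b=3  b=4  b=5
a=0:    L    W    L    W    L    W
a=1:    L    W    L    W    L    W
a=2:    L    W    L    W    L    W
a=3:    L    W    L    W    L    W
Cells with no legal move (terminal, hence L): (0,0), (1,0), (2,0), (3,0).
The remaining L cells, each justified by listing all of its moves:
(0,2): L (sole option (0,1)(W) is W)
(0,4): L (options (0,3)(W), (0,1)(W) are all W)
(1,2): L (options (1,1)(W), (0,1)(W) are all W)
(1,4): L (options (1,3)(W), (1,1)(W), (0,3)(W) are all W)
(2,2): L (options (2,1)(W), (1,1)(W) are all W)
(2,4): L (options (2,3)(W), (2,1)(W), (1,3)(W) are all W)
(3,2): L (options (3,1)(W), (2,1)(W) are all W)
(3,4): L (options (3,3)(W), (3,1)(W), (2,3)(W) are all W)
Every other cell has at least one move into one of the L cells above, so it is W.
From (3,5), the L positions reachable in one move are: (3,4), (3,2), (2,4). Any move reaching one of these is winning.

Move to (3,4).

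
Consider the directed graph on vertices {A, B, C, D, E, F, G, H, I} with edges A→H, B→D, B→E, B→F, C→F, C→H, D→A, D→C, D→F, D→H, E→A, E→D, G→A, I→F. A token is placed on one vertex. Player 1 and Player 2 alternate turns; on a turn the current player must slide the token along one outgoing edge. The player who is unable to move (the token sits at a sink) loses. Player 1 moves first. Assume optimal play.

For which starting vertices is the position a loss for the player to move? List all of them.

Label each position W (a win for the player to move) or L (a loss). A position with no legal move is L; any other position is W exactly when some move reaches an L, and L when every move reaches a W.
Every edge goes from a vertex to one that appears earlier in the order H, F, C, A, D, E, I, B, G, so processing vertices in that order labels each vertex after all of its successors.
H: no outgoing edge → L
F: no outgoing edge → L
C: →F(L), so W
A: →H(L), so W
D: →F(L), so W
E: →D(W), A(W) — all W, so L
I: →F(L), so W
B: →E(L), so W
G: →A(W) only, which is W, so L
The losing starting vertices are exactly the entries labelled L in this table (4 of them).

E, F, G, H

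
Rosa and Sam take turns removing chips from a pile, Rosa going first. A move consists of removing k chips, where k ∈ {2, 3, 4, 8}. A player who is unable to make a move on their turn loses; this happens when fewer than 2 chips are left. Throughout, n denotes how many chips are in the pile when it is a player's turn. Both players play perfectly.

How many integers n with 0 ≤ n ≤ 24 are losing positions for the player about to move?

Label each position W (a win for the player to move) or L (a loss). A position with no legal move is L; any other position is W exactly when some move reaches an L, and L when every move reaches a W.
n=0: no move → L
n=1: no move → L
n=2: can move to 0, which is L ⇒ W
n=3: can move to 1, which is L ⇒ W
n=4: can move to 1, which is L ⇒ W
n=5: can move to 1, which is L ⇒ W
n=6: moves to 4(W), 3(W), 2(W); every one is W ⇒ L
n=7: moves to 5(W), 4(W), 3(W); every one is W ⇒ L
n=8: can move to 6, which is L ⇒ W
n=9: can move to 7, which is L ⇒ W
n=10: can move to 7, which is L ⇒ W
n=11: can move to 7, which is L ⇒ W
n=12: moves to 10(W), 9(W), 8(W), 4(W); every one is W ⇒ L
n=13: moves to 11(W), 10(W), 9(W), 5(W); every one is W ⇒ L
n=14: can move to 12, which is L ⇒ W
n=15: can move to 13, which is L ⇒ W
n=16: can move to 13, which is L ⇒ W
n=17: can move to 13, which is L ⇒ W
n=18: moves to 16(W), 15(W), 14(W), 10(W); every one is W ⇒ L
n=19: moves to 17(W), 16(W), 15(W), 11(W); every one is W ⇒ L
n=20: can move to 18, which is L ⇒ W
n=21: can move to 19, which is L ⇒ W
n=22: can move to 19, which is L ⇒ W
n=23: can move to 19, which is L ⇒ W
n=24: moves to 22(W), 21(W), 20(W), 16(W); every one is W ⇒ L
L entries with 0 ≤ n ≤ 24: n = 0, 1, 6, 7, 12, 13, 18, 19, 24; that makes 9.

9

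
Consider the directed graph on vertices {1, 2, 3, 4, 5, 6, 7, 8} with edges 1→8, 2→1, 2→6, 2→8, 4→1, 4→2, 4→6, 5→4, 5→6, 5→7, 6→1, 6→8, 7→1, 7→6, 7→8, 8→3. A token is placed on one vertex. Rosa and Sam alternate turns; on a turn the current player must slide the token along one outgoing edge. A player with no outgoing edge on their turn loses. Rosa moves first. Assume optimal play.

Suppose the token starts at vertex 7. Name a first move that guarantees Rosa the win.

Move to 1.

Build the W/L table. Terminal = L. A non-terminal position is W if it has a move to some L; otherwise it is L.
Every edge goes from a vertex to one that appears earlier in the order 3, 8, 1, 6, 2, 7, 4, 5, so processing vertices in that order labels each vertex after all of its successors.
3: no outgoing edge → L
8: W (go to 3, an L position)
1: L (sole option 8(W) is W)
6: W (go to 1, an L position)
2: W (go to 1, an L position)
7: W (go to 1, an L position)
4: W (go to 1, an L position)
5: L (options 4(W), 7(W), 6(W) are all W)
From 7, the L positions reachable in one move are: 1.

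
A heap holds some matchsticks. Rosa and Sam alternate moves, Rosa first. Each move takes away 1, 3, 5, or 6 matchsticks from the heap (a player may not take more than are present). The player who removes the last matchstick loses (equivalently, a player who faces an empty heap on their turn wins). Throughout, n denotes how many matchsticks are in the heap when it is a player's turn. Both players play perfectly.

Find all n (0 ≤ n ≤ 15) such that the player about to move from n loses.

1, 3, 5, 12, 14

Work bottom-up. With no move the player to move wins. Otherwise the position is W if at least one move leads to an L position for the opponent, and L if every move leads to a W.
n=0: no move; the opponent has just taken the last matchstick and therefore loses → W
n=1: L (sole option 0(W) is W)
n=2: W (go to 1, an L position)
n=3: L (options 2(W), 0(W) are all W)
n=4: W (go to 3, an L position)
n=5: L (options 4(W), 2(W), 0(W) are all W)
n=6: W (go to 5, an L position)
n=7: W (go to 1, an L position)
n=8: W (go to 5, an L position)
n=9: W (go to 3, an L position)
n=10: W (go to 5, an L position)
n=11: W (go to 5, an L position)
n=12: L (options 11(W), 9(W), 7(W), 6(W) are all W)
n=13: W (go to 12, an L position)
n=14: L (options 13(W), 11(W), 9(W), 8(W) are all W)
n=15: W (go to 14, an L position)
The losing starting values of n are exactly the entries labelled L in this table (5 of them).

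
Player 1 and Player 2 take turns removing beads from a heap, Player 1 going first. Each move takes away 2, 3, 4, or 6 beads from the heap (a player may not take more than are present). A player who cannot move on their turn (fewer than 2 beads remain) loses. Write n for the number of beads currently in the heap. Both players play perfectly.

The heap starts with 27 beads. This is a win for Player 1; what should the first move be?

Work bottom-up. With no move the player to move loses. Otherwise the position is W if at least one move leads to an L position for the opponent, and L if every move leads to a W.
n=0: no move → L
n=1: no move → L
n=2: reaches L-position 0 → W
n=3: reaches L-position 1 → W
n=4: reaches L-position 1 → W
n=5: reaches L-position 1 → W
n=6: reaches L-position 0 → W
n=7: reaches L-position 1 → W
n=8: only reaches 6(W), 5(W), 4(W), 2(W), all W → L
n=9: only reaches 7(W), 6(W), 5(W), 3(W), all W → L
n=10: reaches L-position 8 → W
n=11: reaches L-position 9 → W
n=12: reaches L-position 9 → W
n=13: reaches L-position 9 → W
n=14: reaches L-position 8 → W
n=15: reaches L-position 9 → W
n=16: only reaches 14(W), 13(W), 12(W), 10(W), all W → L
n=17: only reaches 15(W), 14(W), 13(W), 11(W), all W → L
n=18: reaches L-position 16 → W
n=19: reaches L-position 17 → W
n=20: reaches L-position 17 → W
n=21: reaches L-position 17 → W
n=22: reaches L-position 16 → W
n=23: reaches L-position 17 → W
n=24: only reaches 22(W), 21(W), 20(W), 18(W), all W → L
n=25: only reaches 23(W), 22(W), 21(W), 19(W), all W → L
n=26: reaches L-position 24 → W
n=27: reaches L-position 25 → W
From 27, the L positions reachable in one move are: 25, 24. Any move reaching one of these is winning.

Remove 2, leaving 25.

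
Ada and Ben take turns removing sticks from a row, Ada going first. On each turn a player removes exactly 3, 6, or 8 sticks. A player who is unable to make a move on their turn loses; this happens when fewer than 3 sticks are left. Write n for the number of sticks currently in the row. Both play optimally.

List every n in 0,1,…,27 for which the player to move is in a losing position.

0, 1, 2, 11, 12, 13, 22, 23, 24

Label each position W (a win for the player to move) or L (a loss). A position with no legal move is L; any other position is W exactly when some move reaches an L, and L when every move reaches a W.
n=0: no move → L
n=1: no move → L
n=2: no move → L
n=3: W (go to 0, an L position)
n=4: W (go to 1, an L position)
n=5: W (go to 2, an L position)
n=6: W (go to 0, an L position)
n=7: W (go to 1, an L position)
n=8: W (go to 2, an L position)
n=9: W (go to 1, an L position)
n=10: W (go to 2, an L position)
n=11: L (options 8(W), 5(W), 3(W) are all W)
n=12: L (options 9(W), 6(W), 4(W) are all W)
n=13: L (options 10(W), 7(W), 5(W) are all W)
n=14: W (go to 11, an L position)
n=15: W (go to 12, an L position)
n=16: W (go to 13, an L position)
n=17: W (go to 11, an L position)
n=18: W (go to 12, an L position)
n=19: W (go to 13, an L position)
n=20: W (go to 12, an L position)
n=21: W (go to 13, an L position)
n=22: L (options 19(W), 16(W), 14(W) are all W)
n=23: L (options 20(W), 17(W), 15(W) are all W)
n=24: L (options 21(W), 18(W), 16(W) are all W)
n=25: W (go to 22, an L position)
n=26: W (go to 23, an L position)
n=27: W (go to 24, an L position)
Reading off the rows marked L gives the requested list; there are 9 such values of n.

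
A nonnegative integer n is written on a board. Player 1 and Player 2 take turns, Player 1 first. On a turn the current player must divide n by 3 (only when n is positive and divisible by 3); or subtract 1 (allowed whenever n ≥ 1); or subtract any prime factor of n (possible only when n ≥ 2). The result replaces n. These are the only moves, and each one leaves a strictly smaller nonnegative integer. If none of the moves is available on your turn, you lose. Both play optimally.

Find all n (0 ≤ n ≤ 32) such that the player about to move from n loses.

0, 4, 8, 14, 18, 22, 25, 27, 32

Positions with no move are L. A position that does have a move is losing for the player to move precisely when every available move leads to a winning position for the opponent. Fill in the labels:
n=0: no move → L
n=1: reaches L-position 0 → W
n=2: reaches L-position 0 → W
n=3: reaches L-position 0 → W
n=4: only reaches 2(W), 3(W), all W → L
n=5: reaches L-position 0 → W
n=6: reaches L-position 4 → W
n=7: reaches L-position 0 → W
n=8: only reaches 6(W), 7(W), all W → L
n=9: reaches L-position 8 → W
n=10: reaches L-position 8 → W
n=11: reaches L-position 0 → W
n=12: reaches L-position 4 → W
n=13: reaches L-position 0 → W
n=14: only reaches 7(W), 12(W), 13(W), all W → L
n=15: reaches L-position 14 → W
n=16: reaches L-position 14 → W
n=17: reaches L-position 0 → W
n=18: only reaches 6(W), 15(W), 16(W), 17(W), all W → L
n=19: reaches L-position 0 → W
n=20: reaches L-position 18 → W
n=21: reaches L-position 14 → W
n=22: only reaches 11(W), 20(W), 21(W), all W → L
n=23: reaches L-position 0 → W
n=24: reaches L-position 8 → W
n=25: only reaches 20(W), 24(W), all W → L
n=26: reaches L-position 25 → W
n=27: only reaches 9(W), 24(W), 26(W), all W → L
n=28: reaches L-position 27 → W
n=29: reaches L-position 0 → W
n=30: reaches L-position 25 → W
n=31: reaches L-position 0 → W
n=32: only reaches 30(W), 31(W), all W → L
Reading off the rows marked L gives the requested list; there are 9 such values of n.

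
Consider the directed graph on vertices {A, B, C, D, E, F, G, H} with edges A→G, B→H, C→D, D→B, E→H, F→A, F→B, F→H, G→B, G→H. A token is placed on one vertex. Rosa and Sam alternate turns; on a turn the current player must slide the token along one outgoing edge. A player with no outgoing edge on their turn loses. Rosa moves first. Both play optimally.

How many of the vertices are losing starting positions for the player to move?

Build the W/L table. Terminal = L. A non-terminal position is W if it has a move to some L; otherwise it is L.
Every edge goes from a vertex to one that appears earlier in the order H, B, G, E, D, C, A, F, so processing vertices in that order labels each vertex after all of its successors.
H: no outgoing edge → L
B: W (go to H, an L position)
G: W (go to H, an L position)
E: W (go to H, an L position)
D: L (sole option B(W) is W)
C: W (go to D, an L position)
A: L (sole option G(W) is W)
F: W (go to A, an L position)
The L vertices are A, D, H; that is 3 in all.

3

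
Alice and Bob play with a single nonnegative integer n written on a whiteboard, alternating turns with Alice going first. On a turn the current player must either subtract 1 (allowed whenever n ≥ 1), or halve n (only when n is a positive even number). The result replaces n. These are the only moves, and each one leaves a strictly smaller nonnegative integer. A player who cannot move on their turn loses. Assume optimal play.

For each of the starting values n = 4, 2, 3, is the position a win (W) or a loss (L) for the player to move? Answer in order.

4: W, 2: L, 3: W

Classify positions by backward induction: terminal positions (no move available) are L. From any other position, the mover wins iff some move reaches an L.
n=0: no move → L
n=1: W (go to 0, an L position)
n=2: L (sole option 1(W) is W)
n=3: W (go to 2, an L position)
n=4: W (go to 2, an L position)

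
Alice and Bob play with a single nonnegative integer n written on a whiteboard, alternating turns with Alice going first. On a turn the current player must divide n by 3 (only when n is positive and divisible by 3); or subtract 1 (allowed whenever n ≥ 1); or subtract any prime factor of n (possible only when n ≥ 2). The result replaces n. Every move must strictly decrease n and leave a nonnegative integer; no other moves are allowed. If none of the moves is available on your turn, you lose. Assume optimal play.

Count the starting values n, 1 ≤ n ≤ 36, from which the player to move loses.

Classify positions by backward induction: terminal positions (no move available) are L. From any other position, the mover wins iff some move reaches an L.
n=0: no move → L
n=1: W (go to 0, an L position)
n=2: W (go to 0, an L position)
n=3: W (go to 0, an L position)
n=4: L (options 2(W), 3(W) are all W)
n=5: W (go to 0, an L position)
n=6: W (go to 4, an L position)
n=7: W (go to 0, an L position)
n=8: L (options 6(W), 7(W) are all W)
n=9: W (go to 8, an L position)
n=10: W (go to 8, an L position)
n=11: W (go to 0, an L position)
n=12: W (go to 4, an L position)
n=13: W (go to 0, an L position)
n=14: L (options 7(W), 12(W), 13(W) are all W)
n=15: W (go to 14, an L position)
n=16: W (go to 14, an L position)
n=17: W (go to 0, an L position)
n=18: L (options 6(W), 15(W), 16(W), 17(W) are all W)
n=19: W (go to 0, an L position)
n=20: W (go to 18, an L position)
n=21: W (go to 14, an L position)
n=22: L (options 11(W), 20(W), 21(W) are all W)
n=23: W (go to 0, an L position)
n=24: W (go to 8, an L position)
n=25: L (options 20(W), 24(W) are all W)
n=26: W (go to 25, an L position)
n=27: L (options 9(W), 24(W), 26(W) are all W)
n=28: W (go to 27, an L position)
n=29: W (go to 0, an L position)
n=30: W (go to 25, an L position)
n=31: W (go to 0, an L position)
n=32: L (options 30(W), 31(W) are all W)
n=33: W (go to 22, an L position)
n=34: W (go to 32, an L position)
n=35: L (options 28(W), 30(W), 34(W) are all W)
n=36: W (go to 35, an L position)
L entries with 1 ≤ n ≤ 36 (n=0 is outside the asked range and is not counted): n = 4, 8, 14, 18, 22, 25, 27, 32, 35; that makes 9.

9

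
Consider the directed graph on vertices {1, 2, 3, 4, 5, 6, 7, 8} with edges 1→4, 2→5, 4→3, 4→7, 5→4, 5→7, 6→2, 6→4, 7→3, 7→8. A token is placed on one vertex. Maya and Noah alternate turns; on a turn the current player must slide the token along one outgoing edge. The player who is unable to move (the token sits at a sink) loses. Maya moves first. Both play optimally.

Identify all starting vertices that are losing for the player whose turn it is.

1, 3, 5, 6, 8

Use the standard recursion: the mover loses at a terminal position; elsewhere, the mover wins exactly when some move hands the opponent an L position.
Every edge goes from a vertex to one that appears earlier in the order 3, 8, 7, 4, 5, 1, 2, 6, so processing vertices in that order labels each vertex after all of its successors.
3: no outgoing edge → L
8: no outgoing edge → L
7: W (go to 8, an L position)
4: W (go to 3, an L position)
5: L (options 4(W), 7(W) are all W)
1: L (sole option 4(W) is W)
2: W (go to 5, an L position)
6: L (options 2(W), 4(W) are all W)
The losing starting vertices are exactly the entries labelled L in this table (5 of them).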